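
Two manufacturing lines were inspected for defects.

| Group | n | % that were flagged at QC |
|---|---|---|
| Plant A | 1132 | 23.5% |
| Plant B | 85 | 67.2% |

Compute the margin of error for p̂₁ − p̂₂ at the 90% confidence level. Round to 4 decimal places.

0.0863

Each SE is √(p̂(1−p̂)/n): √(0.2350·0.7650/1132) = 0.01260 and √(0.6720·0.3280/85) = 0.05092.
SE(p̂₁ − p̂₂) = √(SE₁² + SE₂²) = √(0.00015876 + 0.0025928464) = 0.05246, since the two samples are independent.
At 90% confidence z* = 1.645; margin = 1.645 × 0.05246 = 0.08630.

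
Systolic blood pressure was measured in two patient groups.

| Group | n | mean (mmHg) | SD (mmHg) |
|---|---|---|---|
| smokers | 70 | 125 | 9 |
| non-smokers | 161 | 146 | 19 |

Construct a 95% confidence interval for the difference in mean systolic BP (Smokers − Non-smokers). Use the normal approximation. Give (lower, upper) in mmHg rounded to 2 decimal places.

Standard errors of each mean: 9/√70 = 1.0757 and 19/√161 = 1.4974.
SE(x̄₁ − x̄₂) = √(1.0757² + 1.4974²) = 1.8437 for independent samples with unequal variances.
With z* = 1.960, the margin is 1.960 × 1.8437 = 3.6137.
x̄₁ − x̄₂ = 125 − 146 = -21.0000; the interval is -21.0000 ± 3.6137 = (-24.61, -17.39).

(-24.61, -17.39)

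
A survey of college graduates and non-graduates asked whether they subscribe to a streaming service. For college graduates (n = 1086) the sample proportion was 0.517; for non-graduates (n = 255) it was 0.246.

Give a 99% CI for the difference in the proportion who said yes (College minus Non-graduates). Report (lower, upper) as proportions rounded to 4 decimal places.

Each SE is √(p̂(1−p̂)/n): √(0.5170·0.4830/1086) = 0.01516 and √(0.2460·0.7540/255) = 0.02697.
SE(p̂₁ − p̂₂) = √(SE₁² + SE₂²) = √(0.0002298256 + 0.0007273809) = 0.03094, since the two samples are independent.
At 99% confidence z* = 2.576; margin = 2.576 × 0.03094 = 0.07970.
The difference is 0.5170 − 0.2460 = 0.2710, so the interval is 0.2710 ± 0.07970 = (0.1913, 0.3507).

(0.1913, 0.3507)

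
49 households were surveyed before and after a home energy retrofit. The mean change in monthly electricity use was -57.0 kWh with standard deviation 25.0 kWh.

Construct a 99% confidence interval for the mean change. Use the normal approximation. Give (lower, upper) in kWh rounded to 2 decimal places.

This is a matched-pairs design, so SE = s_d/√n = 25.0/√49 = 3.5714.
Margin = 2.576 × 3.5714 = 9.1999; the interval is -57.0 ± 9.1999 = (-66.20, -47.80).

(-66.20, -47.80)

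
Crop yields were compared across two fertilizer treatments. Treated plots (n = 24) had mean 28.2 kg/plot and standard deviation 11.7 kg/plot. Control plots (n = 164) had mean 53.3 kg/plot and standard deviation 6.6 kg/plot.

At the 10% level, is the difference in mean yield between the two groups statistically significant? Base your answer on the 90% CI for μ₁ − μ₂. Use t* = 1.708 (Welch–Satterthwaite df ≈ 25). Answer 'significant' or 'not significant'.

significant

Per-group SEs: s₁/√n₁ = 11.7/√24 = 2.3883, s₂/√n₂ = 6.6/√164 = 0.5154.
Unpooled SE of the difference: √(5.70397689 + 0.26563716) = 2.4433.
Margin of error = t* · SE = 1.708 × 2.4433 = 4.1732.
x̄₁ − x̄₂ = 28.2 − 53.3 = -25.1000.
CI: -25.1000 ± 4.1732 = (-29.2732, -20.9268).
The interval (-29.2732, -20.9268) does not contain 0, so the difference is significant.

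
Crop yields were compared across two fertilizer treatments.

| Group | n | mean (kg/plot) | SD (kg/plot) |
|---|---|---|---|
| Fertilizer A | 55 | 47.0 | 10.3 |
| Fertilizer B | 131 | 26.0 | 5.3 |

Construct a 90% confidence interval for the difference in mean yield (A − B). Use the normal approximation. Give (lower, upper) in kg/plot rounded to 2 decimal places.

Per-group SEs: s₁/√n₁ = 10.3/√55 = 1.3889, s₂/√n₂ = 5.3/√131 = 0.4631.
Unpooled SE of the difference: √(1.92904321 + 0.21446161) = 1.4641.
Margin of error = z* · SE = 1.645 × 1.4641 = 2.4084.
x̄₁ − x̄₂ = 47.0 − 26.0 = 21.0000.
CI: 21.0000 ± 2.4084 = (18.59, 23.41).

(18.59, 23.41)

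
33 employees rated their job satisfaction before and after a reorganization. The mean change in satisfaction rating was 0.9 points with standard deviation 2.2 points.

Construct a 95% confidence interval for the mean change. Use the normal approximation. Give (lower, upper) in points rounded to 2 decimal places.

(0.15, 1.65)

This is a matched-pairs design, so SE = s_d/√n = 2.2/√33 = 0.3830.
Margin = 1.960 × 0.3830 = 0.7507; the interval is 0.9 ± 0.7507 = (0.15, 1.65).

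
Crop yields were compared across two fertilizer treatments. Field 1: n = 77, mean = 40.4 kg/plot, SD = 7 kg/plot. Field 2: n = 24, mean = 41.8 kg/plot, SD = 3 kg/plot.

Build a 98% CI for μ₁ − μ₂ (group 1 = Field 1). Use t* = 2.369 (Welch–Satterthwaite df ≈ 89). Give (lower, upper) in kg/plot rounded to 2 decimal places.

Per-group SEs: s₁/√n₁ = 7/√77 = 0.7977, s₂/√n₂ = 3/√24 = 0.6124.
Unpooled SE of the difference: √(0.63632529 + 0.37503376) = 1.0057.
Margin of error = t* · SE = 2.369 × 1.0057 = 2.3825.
x̄₁ − x̄₂ = 40.4 − 41.8 = -1.4000.
CI: -1.4000 ± 2.3825 = (-3.78, 0.98).

(-3.78, 0.98)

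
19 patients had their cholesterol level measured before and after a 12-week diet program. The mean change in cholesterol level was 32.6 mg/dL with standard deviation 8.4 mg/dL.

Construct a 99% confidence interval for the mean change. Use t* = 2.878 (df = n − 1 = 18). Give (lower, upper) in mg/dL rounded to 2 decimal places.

Paired design: SE = s_d/√n = 8.4/√19 = 1.9271.
t* = 2.878; margin of error = 2.878 × 1.9271 = 5.5462.
32.6 ± 5.5462 → (27.05, 38.15).

(27.05, 38.15)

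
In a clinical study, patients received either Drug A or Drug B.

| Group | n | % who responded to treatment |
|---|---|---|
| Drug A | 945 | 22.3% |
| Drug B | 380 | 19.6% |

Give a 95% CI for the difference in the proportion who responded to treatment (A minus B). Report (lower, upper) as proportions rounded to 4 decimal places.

(-0.0209, 0.0749)

Each SE is √(p̂(1−p̂)/n): √(0.2230·0.7770/945) = 0.01354 and √(0.1960·0.8040/380) = 0.02036.
SE(p̂₁ − p̂₂) = √(SE₁² + SE₂²) = √(0.0001833316 + 0.0004145296) = 0.02445, since the two samples are independent.
At 95% confidence z* = 1.960; margin = 1.960 × 0.02445 = 0.04792.
The difference is 0.2230 − 0.1960 = 0.0270, so the interval is 0.0270 ± 0.04792 = (-0.0209, 0.0749).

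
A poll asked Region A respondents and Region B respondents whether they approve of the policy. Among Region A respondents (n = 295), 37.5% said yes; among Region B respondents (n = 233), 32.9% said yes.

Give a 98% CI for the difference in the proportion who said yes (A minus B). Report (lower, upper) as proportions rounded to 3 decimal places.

(-0.051, 0.143)

Each SE is √(p̂(1−p̂)/n): √(0.3750·0.6250/295) = 0.02819 and √(0.3290·0.6710/233) = 0.03078.
SE(p̂₁ − p̂₂) = √(SE₁² + SE₂²) = √(0.0007946761 + 0.0009474084) = 0.04174, since the two samples are independent.
At 98% confidence z* = 2.326; margin = 2.326 × 0.04174 = 0.09709.
The difference is 0.3750 − 0.3290 = 0.0460, so the interval is 0.0460 ± 0.09709 = (-0.051, 0.143).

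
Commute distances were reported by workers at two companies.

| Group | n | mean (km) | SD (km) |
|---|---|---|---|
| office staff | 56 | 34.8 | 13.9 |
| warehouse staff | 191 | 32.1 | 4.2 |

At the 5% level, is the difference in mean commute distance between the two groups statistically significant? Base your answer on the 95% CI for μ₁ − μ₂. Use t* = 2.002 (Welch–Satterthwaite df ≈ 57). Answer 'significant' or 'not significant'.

not significant

SE₁ = s₁/√n₁ = 13.9/√56 = 1.8575; SE₂ = 4.2/√191 = 0.3039.
Independent samples, unequal variances: SE_diff = √(SE₁² + SE₂²) = √(3.45030625 + 0.09235521) = 1.8822.
t* = 2.002, so margin of error = 2.002 × 1.8822 = 3.7682.
Difference in means = 34.8 − 32.1 = 2.7000.
2.7000 ± 3.7682 → (-1.0682, 6.4682).
The interval (-1.0682, 6.4682) contains 0, so the difference is not significant.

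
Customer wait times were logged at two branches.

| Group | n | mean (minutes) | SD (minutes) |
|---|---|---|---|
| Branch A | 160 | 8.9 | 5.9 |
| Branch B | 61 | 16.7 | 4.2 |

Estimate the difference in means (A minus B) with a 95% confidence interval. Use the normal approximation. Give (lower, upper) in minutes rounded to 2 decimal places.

Standard errors of each mean: 5.9/√160 = 0.4664 and 4.2/√61 = 0.5378.
SE(x̄₁ − x̄₂) = √(0.4664² + 0.5378²) = 0.7119 for independent samples with unequal variances.
With z* = 1.960, the margin is 1.960 × 0.7119 = 1.3953.
x̄₁ − x̄₂ = 8.9 − 16.7 = -7.8000; the interval is -7.8000 ± 1.3953 = (-9.20, -6.40).

(-9.20, -6.40)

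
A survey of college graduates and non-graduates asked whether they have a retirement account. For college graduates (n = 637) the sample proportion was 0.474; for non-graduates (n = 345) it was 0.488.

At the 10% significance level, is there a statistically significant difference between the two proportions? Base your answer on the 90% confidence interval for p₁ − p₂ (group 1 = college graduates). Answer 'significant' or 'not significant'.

not significant

Each SE is √(p̂(1−p̂)/n): √(0.4740·0.5260/637) = 0.01978 and √(0.4880·0.5120/345) = 0.02691.
SE(p̂₁ − p̂₂) = √(SE₁² + SE₂²) = √(0.0003912484 + 0.0007241481) = 0.03340, since the two samples are independent.
At 90% confidence z* = 1.645; margin = 1.645 × 0.03340 = 0.05494.
The difference is 0.4740 − 0.4880 = -0.0140, so the interval is -0.0140 ± 0.05494 = (-0.06894, 0.04094).
The interval (-0.06894, 0.04094) contains 0, so the difference is not significant.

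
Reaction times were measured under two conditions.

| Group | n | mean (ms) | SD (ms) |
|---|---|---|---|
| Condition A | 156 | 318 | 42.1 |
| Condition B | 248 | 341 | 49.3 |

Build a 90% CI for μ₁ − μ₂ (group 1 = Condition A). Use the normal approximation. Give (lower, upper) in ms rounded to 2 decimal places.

SE₁ = s₁/√n₁ = 42.1/√156 = 3.3707; SE₂ = 49.3/√248 = 3.1306.
Independent samples, unequal variances: SE_diff = √(SE₁² + SE₂²) = √(11.36161849 + 9.80065636) = 4.6002.
z* = 1.645, so margin of error = 1.645 × 4.6002 = 7.5673.
Difference in means = 318 − 341 = -23.0000.
-23.0000 ± 7.5673 → (-30.57, -15.43).

(-30.57, -15.43)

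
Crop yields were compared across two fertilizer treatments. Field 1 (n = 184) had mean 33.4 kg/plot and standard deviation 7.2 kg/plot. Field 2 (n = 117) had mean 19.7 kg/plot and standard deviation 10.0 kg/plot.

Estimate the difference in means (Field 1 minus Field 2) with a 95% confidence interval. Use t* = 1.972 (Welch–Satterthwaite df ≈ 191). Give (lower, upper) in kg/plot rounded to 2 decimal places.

Standard errors of each mean: 7.2/√184 = 0.5308 and 10.0/√117 = 0.9245.
SE(x̄₁ − x̄₂) = √(0.5308² + 0.9245²) = 1.0660 for independent samples with unequal variances.
With t* = 1.972, the margin is 1.972 × 1.0660 = 2.1022.
x̄₁ − x̄₂ = 33.4 − 19.7 = 13.7000; the interval is 13.7000 ± 2.1022 = (11.60, 15.80).

(11.60, 15.80)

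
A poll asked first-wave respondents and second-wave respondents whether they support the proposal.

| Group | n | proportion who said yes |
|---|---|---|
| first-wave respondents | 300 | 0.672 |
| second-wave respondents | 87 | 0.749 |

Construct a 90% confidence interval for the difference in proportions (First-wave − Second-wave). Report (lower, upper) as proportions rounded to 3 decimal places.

SE₁ = √(p̂₁(1−p̂₁)/n₁) = √(0.6720·0.3280/300) = 0.02711; SE₂ = √(0.7490·0.2510/87) = 0.04649.
Independent samples: SE of the difference = √(SE₁² + SE₂²) = √(0.0007349521 + 0.0021613201) = 0.05382.
z* for 90% confidence is 1.645, so the margin of error is 1.645 × 0.05382 = 0.08853.
Point estimate p̂₁ − p̂₂ = 0.6720 − 0.7490 = -0.0770.
-0.0770 ± 0.08853 → (-0.166, 0.012).

(-0.166, 0.012)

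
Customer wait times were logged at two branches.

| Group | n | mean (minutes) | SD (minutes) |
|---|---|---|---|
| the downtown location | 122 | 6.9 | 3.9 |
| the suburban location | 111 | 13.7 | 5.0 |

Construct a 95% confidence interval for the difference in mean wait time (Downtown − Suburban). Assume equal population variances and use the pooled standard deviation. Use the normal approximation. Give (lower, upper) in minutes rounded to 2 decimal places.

(-7.95, -5.65)

Pooled variance s_p² = [121·3.9² + 110·5.0²] / (122+111−2) = 19.8719, so s_p = 4.4578.
SE_diff = s_p·√(1/n₁ + 1/n₂) = 4.4578·√(1/122 + 1/111) = 0.5847.
z* = 1.960; margin = 1.960 × 0.5847 = 1.1460.
Difference = 6.9 − 13.7 = -6.8000.
-6.8000 ± 1.1460 → (-7.95, -5.65).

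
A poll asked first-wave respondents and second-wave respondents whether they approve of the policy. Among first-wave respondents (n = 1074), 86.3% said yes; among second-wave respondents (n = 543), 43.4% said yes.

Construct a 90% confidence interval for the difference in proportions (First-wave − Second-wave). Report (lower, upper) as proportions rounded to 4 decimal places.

The two standard errors are √(0.8630×0.1370/1074) = 0.01049 and √(0.4340×0.5660/543) = 0.02127.
Because the samples are independent, SE_diff = √(0.01049² + 0.02127²) = 0.02372.
Using z* = 1.645 for 90%, ME = 1.645 × 0.02372 = 0.03902.
p̂₁ − p̂₂ = 0.4290; interval 0.4290 ± 0.03902 gives (0.3900, 0.4680).

(0.3900, 0.4680)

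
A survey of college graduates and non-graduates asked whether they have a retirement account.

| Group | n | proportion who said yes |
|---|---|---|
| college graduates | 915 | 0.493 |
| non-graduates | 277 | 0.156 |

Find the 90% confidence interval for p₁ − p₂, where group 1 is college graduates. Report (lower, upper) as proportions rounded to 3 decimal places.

(0.292, 0.382)

The two standard errors are √(0.4930×0.5070/915) = 0.01653 and √(0.1560×0.8440/277) = 0.02180.
Because the samples are independent, SE_diff = √(0.01653² + 0.02180²) = 0.02736.
Using z* = 1.645 for 90%, ME = 1.645 × 0.02736 = 0.04501.
p̂₁ − p̂₂ = 0.3370; interval 0.3370 ± 0.04501 gives (0.292, 0.382).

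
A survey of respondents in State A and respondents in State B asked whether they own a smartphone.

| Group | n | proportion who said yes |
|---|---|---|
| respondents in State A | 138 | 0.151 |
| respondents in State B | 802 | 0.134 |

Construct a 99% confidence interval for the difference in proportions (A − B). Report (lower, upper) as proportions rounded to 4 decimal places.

The two standard errors are √(0.1510×0.8490/138) = 0.03048 and √(0.1340×0.8660/802) = 0.01203.
Because the samples are independent, SE_diff = √(0.03048² + 0.01203²) = 0.03277.
Using z* = 2.576 for 99%, ME = 2.576 × 0.03277 = 0.08442.
p̂₁ − p̂₂ = 0.0170; interval 0.0170 ± 0.08442 gives (-0.0674, 0.1014).

(-0.0674, 0.1014)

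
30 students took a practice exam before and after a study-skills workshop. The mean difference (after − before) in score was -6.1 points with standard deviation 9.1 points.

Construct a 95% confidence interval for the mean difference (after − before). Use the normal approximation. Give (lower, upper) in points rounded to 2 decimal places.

Paired design: SE = s_d/√n = 9.1/√30 = 1.6614.
z* = 1.960; margin of error = 1.960 × 1.6614 = 3.2563.
-6.1 ± 3.2563 → (-9.36, -2.84).

(-9.36, -2.84)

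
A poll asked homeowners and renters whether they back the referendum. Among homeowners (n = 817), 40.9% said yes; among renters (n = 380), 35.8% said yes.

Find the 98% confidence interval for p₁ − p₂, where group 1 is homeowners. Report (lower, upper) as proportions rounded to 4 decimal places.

SE₁ = √(p̂₁(1−p̂₁)/n₁) = √(0.4090·0.5910/817) = 0.01720; SE₂ = √(0.3580·0.6420/380) = 0.02459.
Independent samples: SE of the difference = √(SE₁² + SE₂²) = √(0.00029584 + 0.0006046681) = 0.03001.
z* for 98% confidence is 2.326, so the margin of error is 2.326 × 0.03001 = 0.06980.
Point estimate p̂₁ − p̂₂ = 0.4090 − 0.3580 = 0.0510.
0.0510 ± 0.06980 → (-0.0188, 0.1208).

(-0.0188, 0.1208)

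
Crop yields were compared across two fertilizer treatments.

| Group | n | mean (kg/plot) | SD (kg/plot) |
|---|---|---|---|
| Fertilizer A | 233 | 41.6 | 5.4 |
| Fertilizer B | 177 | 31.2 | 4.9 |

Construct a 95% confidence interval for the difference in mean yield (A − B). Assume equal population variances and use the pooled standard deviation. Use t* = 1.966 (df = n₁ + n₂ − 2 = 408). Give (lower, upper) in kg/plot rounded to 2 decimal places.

(9.38, 11.42)

s_p = √[((n₁−1)s₁² + (n₂−1)s₂²)/(n₁+n₂−2)] = √[(232·5.4² + 176·4.9²)/408] = 5.1902.
SE = 5.1902·√(1/233 + 1/177) = 0.5175.
With t* = 1.966, margin = 1.966 × 0.5175 = 1.0174.
x̄₁ − x̄₂ = 41.6 − 31.2 = 10.4000; interval 10.4000 ± 1.0174 = (9.38, 11.42).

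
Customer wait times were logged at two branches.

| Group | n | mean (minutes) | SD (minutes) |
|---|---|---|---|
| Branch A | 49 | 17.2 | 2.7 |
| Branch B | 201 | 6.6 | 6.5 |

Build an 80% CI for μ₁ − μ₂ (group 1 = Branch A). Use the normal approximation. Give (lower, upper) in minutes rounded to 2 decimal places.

Per-group SEs: s₁/√n₁ = 2.7/√49 = 0.3857, s₂/√n₂ = 6.5/√201 = 0.4585.
Unpooled SE of the difference: √(0.14876449 + 0.21022225) = 0.5992.
Margin of error = z* · SE = 1.282 × 0.5992 = 0.7682.
x̄₁ − x̄₂ = 17.2 − 6.6 = 10.6000.
CI: 10.6000 ± 0.7682 = (9.83, 11.37).

(9.83, 11.37)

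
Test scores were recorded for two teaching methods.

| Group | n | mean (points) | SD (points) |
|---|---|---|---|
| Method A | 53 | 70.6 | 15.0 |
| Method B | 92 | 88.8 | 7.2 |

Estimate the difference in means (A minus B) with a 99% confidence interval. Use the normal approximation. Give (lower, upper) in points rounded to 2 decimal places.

(-23.85, -12.55)

SE₁ = s₁/√n₁ = 15.0/√53 = 2.0604; SE₂ = 7.2/√92 = 0.7507.
Independent samples, unequal variances: SE_diff = √(SE₁² + SE₂²) = √(4.24524816 + 0.56355049) = 2.1929.
z* = 2.576, so margin of error = 2.576 × 2.1929 = 5.6489.
Difference in means = 70.6 − 88.8 = -18.2000.
-18.2000 ± 5.6489 → (-23.85, -12.55).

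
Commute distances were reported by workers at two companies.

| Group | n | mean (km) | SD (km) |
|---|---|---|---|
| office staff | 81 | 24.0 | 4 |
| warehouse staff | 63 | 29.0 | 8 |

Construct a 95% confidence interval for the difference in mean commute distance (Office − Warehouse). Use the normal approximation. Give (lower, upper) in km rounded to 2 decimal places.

(-7.16, -2.84)

SE₁ = s₁/√n₁ = 4/√81 = 0.4444; SE₂ = 8/√63 = 1.0079.
Independent samples, unequal variances: SE_diff = √(SE₁² + SE₂²) = √(0.19749136 + 1.01586241) = 1.1015.
z* = 1.960, so margin of error = 1.960 × 1.1015 = 2.1589.
Difference in means = 24.0 − 29.0 = -5.0000.
-5.0000 ± 2.1589 → (-7.16, -2.84).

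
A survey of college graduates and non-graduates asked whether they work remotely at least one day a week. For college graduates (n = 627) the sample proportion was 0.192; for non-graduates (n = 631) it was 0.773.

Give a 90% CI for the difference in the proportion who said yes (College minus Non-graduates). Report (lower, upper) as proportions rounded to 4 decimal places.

(-0.6187, -0.5433)

The two standard errors are √(0.1920×0.8080/627) = 0.01573 and √(0.7730×0.2270/631) = 0.01668.
Because the samples are independent, SE_diff = √(0.01573² + 0.01668²) = 0.02293.
Using z* = 1.645 for 90%, ME = 1.645 × 0.02293 = 0.03772.
p̂₁ − p̂₂ = -0.5810; interval -0.5810 ± 0.03772 gives (-0.6187, -0.5433).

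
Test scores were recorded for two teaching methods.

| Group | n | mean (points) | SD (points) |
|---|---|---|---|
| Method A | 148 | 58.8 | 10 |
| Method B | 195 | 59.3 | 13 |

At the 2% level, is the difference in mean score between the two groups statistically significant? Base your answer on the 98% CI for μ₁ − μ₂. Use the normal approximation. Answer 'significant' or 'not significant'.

not significant

Per-group SEs: s₁/√n₁ = 10/√148 = 0.8220, s₂/√n₂ = 13/√195 = 0.9309.
Unpooled SE of the difference: √(0.675684 + 0.86657481) = 1.2419.
Margin of error = z* · SE = 2.326 × 1.2419 = 2.8887.
x̄₁ − x̄₂ = 58.8 − 59.3 = -0.5000.
CI: -0.5000 ± 2.8887 = (-3.3887, 2.3887).
The interval (-3.3887, 2.3887) contains 0, so the difference is not significant.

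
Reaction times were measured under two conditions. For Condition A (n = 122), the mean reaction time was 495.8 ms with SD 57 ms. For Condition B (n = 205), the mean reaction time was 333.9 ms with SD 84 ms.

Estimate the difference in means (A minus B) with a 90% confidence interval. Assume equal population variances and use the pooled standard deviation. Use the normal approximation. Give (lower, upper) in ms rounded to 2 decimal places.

Pooled variance s_p² = [121·57² + 204·84²] / (122+205−2) = 5638.6246, so s_p = 75.0908.
SE_diff = s_p·√(1/n₁ + 1/n₂) = 75.0908·√(1/122 + 1/205) = 8.5863.
z* = 1.645; margin = 1.645 × 8.5863 = 14.1245.
Difference = 495.8 − 333.9 = 161.9000.
161.9000 ± 14.1245 → (147.78, 176.02).

(147.78, 176.02)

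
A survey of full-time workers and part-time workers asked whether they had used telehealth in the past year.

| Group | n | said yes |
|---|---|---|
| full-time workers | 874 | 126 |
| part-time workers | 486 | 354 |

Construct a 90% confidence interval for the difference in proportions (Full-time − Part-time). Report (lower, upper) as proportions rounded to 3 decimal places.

(-0.623, -0.546)

p̂₁ = 126/874 = 0.1442 and p̂₂ = 354/486 = 0.7284.
SE₁ = √(p̂₁(1−p̂₁)/n₁) = √(0.1442·0.8558/874) = 0.01188; SE₂ = √(0.7284·0.2716/486) = 0.02018.
Independent samples: SE of the difference = √(SE₁² + SE₂²) = √(0.0001411344 + 0.0004072324) = 0.02342.
z* for 90% confidence is 1.645, so the margin of error is 1.645 × 0.02342 = 0.03853.
Point estimate p̂₁ − p̂₂ = 0.1442 − 0.7284 = -0.5842.
-0.5842 ± 0.03853 → (-0.623, -0.546).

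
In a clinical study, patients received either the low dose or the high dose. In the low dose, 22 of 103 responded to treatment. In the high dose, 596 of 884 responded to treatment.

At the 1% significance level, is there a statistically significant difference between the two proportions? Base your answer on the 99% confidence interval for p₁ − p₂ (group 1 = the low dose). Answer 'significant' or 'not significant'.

significant

First, p̂₁ = 22/103 = 0.2136; p̂₂ = 596/884 = 0.6742.
The two standard errors are √(0.2136×0.7864/103) = 0.04038 and √(0.6742×0.3258/884) = 0.01576.
Because the samples are independent, SE_diff = √(0.04038² + 0.01576²) = 0.04335.
Using z* = 2.576 for 99%, ME = 2.576 × 0.04335 = 0.11167.
p̂₁ − p̂₂ = -0.4606; interval -0.4606 ± 0.11167 gives (-0.57227, -0.34893).
The interval (-0.57227, -0.34893) does not contain 0, so the difference is significant.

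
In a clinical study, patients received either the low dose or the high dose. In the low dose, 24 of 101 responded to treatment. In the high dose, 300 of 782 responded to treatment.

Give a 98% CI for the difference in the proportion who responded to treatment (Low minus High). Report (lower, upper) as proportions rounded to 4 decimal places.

(-0.2525, -0.0395)

Sample proportions: 24/101 = 0.2376, 300/782 = 0.3836.
Each SE is √(p̂(1−p̂)/n): √(0.2376·0.7624/101) = 0.04235 and √(0.3836·0.6164/782) = 0.01739.
SE(p̂₁ − p̂₂) = √(SE₁² + SE₂²) = √(0.0017935225 + 0.0003024121) = 0.04578, since the two samples are independent.
At 98% confidence z* = 2.326; margin = 2.326 × 0.04578 = 0.10648.
The difference is 0.2376 − 0.3836 = -0.1460, so the interval is -0.1460 ± 0.10648 = (-0.2525, -0.0395).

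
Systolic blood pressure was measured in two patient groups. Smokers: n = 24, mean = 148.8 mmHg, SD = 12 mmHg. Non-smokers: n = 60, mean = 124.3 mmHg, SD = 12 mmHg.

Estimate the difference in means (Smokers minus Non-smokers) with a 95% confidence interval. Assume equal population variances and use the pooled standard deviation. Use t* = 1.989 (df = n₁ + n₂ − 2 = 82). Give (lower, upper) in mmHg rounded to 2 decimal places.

(18.74, 30.26)

Pooled variance s_p² = [23·12² + 59·12²] / (24+60−2) = 144.0000, so s_p = 12.0000.
SE_diff = s_p·√(1/n₁ + 1/n₂) = 12.0000·√(1/24 + 1/60) = 2.8983.
t* = 1.989; margin = 1.989 × 2.8983 = 5.7647.
Difference = 148.8 − 124.3 = 24.5000.
24.5000 ± 5.7647 → (18.74, 30.26).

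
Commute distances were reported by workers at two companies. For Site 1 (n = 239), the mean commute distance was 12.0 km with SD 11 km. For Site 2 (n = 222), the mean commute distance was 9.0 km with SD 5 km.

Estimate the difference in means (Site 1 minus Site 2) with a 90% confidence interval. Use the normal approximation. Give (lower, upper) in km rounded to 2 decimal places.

SE₁ = s₁/√n₁ = 11/√239 = 0.7115; SE₂ = 5/√222 = 0.3356.
Independent samples, unequal variances: SE_diff = √(SE₁² + SE₂²) = √(0.50623225 + 0.11262736) = 0.7867.
z* = 1.645, so margin of error = 1.645 × 0.7867 = 1.2941.
Difference in means = 12.0 − 9.0 = 3.0000.
3.0000 ± 1.2941 → (1.71, 4.29).

(1.71, 4.29)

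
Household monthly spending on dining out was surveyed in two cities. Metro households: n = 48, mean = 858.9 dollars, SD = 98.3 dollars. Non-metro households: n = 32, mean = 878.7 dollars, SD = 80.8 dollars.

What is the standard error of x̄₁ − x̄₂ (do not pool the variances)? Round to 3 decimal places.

SE₁ = s₁/√n₁ = 98.3/√48 = 14.1884; SE₂ = 80.8/√32 = 14.2836.
Independent samples, unequal variances: SE_diff = √(SE₁² + SE₂²) = √(201.31069456 + 204.02122896) = 20.1329.

20.133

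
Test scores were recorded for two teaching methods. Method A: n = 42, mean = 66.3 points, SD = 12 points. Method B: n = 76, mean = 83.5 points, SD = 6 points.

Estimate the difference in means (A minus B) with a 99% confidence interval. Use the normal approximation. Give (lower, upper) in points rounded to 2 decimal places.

Per-group SEs: s₁/√n₁ = 12/√42 = 1.8516, s₂/√n₂ = 6/√76 = 0.6882.
Unpooled SE of the difference: √(3.42842256 + 0.47361924) = 1.9754.
Margin of error = z* · SE = 2.576 × 1.9754 = 5.0886.
x̄₁ − x̄₂ = 66.3 − 83.5 = -17.2000.
CI: -17.2000 ± 5.0886 = (-22.29, -12.11).

(-22.29, -12.11)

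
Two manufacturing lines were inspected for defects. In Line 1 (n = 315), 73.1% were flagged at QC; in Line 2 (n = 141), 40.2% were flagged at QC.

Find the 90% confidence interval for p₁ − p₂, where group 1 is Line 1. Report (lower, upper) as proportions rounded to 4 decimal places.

(0.2496, 0.4084)

The two standard errors are √(0.7310×0.2690/315) = 0.02499 and √(0.4020×0.5980/141) = 0.04129.
Because the samples are independent, SE_diff = √(0.02499² + 0.04129²) = 0.04826.
Using z* = 1.645 for 90%, ME = 1.645 × 0.04826 = 0.07939.
p̂₁ − p̂₂ = 0.3290; interval 0.3290 ± 0.07939 gives (0.2496, 0.4084).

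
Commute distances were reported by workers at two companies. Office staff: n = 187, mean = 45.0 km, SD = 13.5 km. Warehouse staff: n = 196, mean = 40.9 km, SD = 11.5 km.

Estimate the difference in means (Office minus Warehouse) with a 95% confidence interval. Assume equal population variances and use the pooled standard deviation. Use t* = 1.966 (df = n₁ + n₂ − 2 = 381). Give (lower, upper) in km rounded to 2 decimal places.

s_p = √[((n₁−1)s₁² + (n₂−1)s₂²)/(n₁+n₂−2)] = √[(186·13.5² + 195·11.5²)/381] = 12.5164.
SE = 12.5164·√(1/187 + 1/196) = 1.2795.
With t* = 1.966, margin = 1.966 × 1.2795 = 2.5155.
x̄₁ − x̄₂ = 45.0 − 40.9 = 4.1000; interval 4.1000 ± 2.5155 = (1.58, 6.62).

(1.58, 6.62)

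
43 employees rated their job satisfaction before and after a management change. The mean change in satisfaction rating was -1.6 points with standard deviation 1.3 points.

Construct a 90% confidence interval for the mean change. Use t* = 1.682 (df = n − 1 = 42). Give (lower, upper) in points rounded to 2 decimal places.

Paired design: SE = s_d/√n = 1.3/√43 = 0.1982.
t* = 1.682; margin of error = 1.682 × 0.1982 = 0.3334.
-1.6 ± 0.3334 → (-1.93, -1.27).

(-1.93, -1.27)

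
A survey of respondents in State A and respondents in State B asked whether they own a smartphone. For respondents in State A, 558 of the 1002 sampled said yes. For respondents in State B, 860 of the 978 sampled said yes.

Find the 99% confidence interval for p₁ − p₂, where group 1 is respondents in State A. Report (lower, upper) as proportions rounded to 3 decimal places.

Sample proportions: 558/1002 = 0.5569, 860/978 = 0.8793.
Each SE is √(p̂(1−p̂)/n): √(0.5569·0.4431/1002) = 0.01569 and √(0.8793·0.1207/978) = 0.01042.
SE(p̂₁ − p̂₂) = √(SE₁² + SE₂²) = √(0.0002461761 + 0.0001085764) = 0.01883, since the two samples are independent.
At 99% confidence z* = 2.576; margin = 2.576 × 0.01883 = 0.04851.
The difference is 0.5569 − 0.8793 = -0.3224, so the interval is -0.3224 ± 0.04851 = (-0.371, -0.274).

(-0.371, -0.274)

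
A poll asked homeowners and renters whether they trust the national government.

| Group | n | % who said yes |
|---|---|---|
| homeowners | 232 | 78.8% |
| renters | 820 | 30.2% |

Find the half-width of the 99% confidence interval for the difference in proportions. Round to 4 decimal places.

SE₁ = √(p̂₁(1−p̂₁)/n₁) = √(0.7880·0.2120/232) = 0.02683; SE₂ = √(0.3020·0.6980/820) = 0.01603.
Independent samples: SE of the difference = √(SE₁² + SE₂²) = √(0.0007198489 + 0.0002569609) = 0.03125.
z* for 99% confidence is 2.576, so the margin of error is 2.576 × 0.03125 = 0.08050.

0.0805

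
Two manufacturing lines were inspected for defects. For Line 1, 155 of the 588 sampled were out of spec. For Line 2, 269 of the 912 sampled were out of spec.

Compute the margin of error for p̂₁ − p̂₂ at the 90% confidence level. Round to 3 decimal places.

0.039

Sample proportions: 155/588 = 0.2636, 269/912 = 0.2950.
Each SE is √(p̂(1−p̂)/n): √(0.2636·0.7364/588) = 0.01817 and √(0.2950·0.7050/912) = 0.01510.
SE(p̂₁ − p̂₂) = √(SE₁² + SE₂²) = √(0.0003301489 + 0.00022801) = 0.02363, since the two samples are independent.
At 90% confidence z* = 1.645; margin = 1.645 × 0.02363 = 0.03887.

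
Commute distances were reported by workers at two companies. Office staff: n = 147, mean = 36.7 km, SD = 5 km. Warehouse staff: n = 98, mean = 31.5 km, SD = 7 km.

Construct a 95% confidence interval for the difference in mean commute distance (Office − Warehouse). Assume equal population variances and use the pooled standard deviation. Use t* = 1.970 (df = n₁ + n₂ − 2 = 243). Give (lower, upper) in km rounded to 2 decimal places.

s_p = √[((n₁−1)s₁² + (n₂−1)s₂²)/(n₁+n₂−2)] = √[(146·5² + 97·7²)/243] = 5.8805.
SE = 5.8805·√(1/147 + 1/98) = 0.7669.
With t* = 1.970, margin = 1.970 × 0.7669 = 1.5108.
x̄₁ − x̄₂ = 36.7 − 31.5 = 5.2000; interval 5.2000 ± 1.5108 = (3.69, 6.71).

(3.69, 6.71)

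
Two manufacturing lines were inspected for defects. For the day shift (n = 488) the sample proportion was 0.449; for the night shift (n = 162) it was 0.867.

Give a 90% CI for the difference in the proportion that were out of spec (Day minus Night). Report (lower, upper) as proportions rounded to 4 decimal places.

(-0.4754, -0.3606)

SE₁ = √(p̂₁(1−p̂₁)/n₁) = √(0.4490·0.5510/488) = 0.02252; SE₂ = √(0.8670·0.1330/162) = 0.02668.
Independent samples: SE of the difference = √(SE₁² + SE₂²) = √(0.0005071504 + 0.0007118224) = 0.03491.
z* for 90% confidence is 1.645, so the margin of error is 1.645 × 0.03491 = 0.05743.
Point estimate p̂₁ − p̂₂ = 0.4490 − 0.8670 = -0.4180.
-0.4180 ± 0.05743 → (-0.4754, -0.3606).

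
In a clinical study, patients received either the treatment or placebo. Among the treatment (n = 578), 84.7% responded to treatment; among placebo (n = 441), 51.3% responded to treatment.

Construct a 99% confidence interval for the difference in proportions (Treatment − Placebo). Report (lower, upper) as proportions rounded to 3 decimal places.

(0.262, 0.406)

SE₁ = √(p̂₁(1−p̂₁)/n₁) = √(0.8470·0.1530/578) = 0.01497; SE₂ = √(0.5130·0.4870/441) = 0.02380.
Independent samples: SE of the difference = √(SE₁² + SE₂²) = √(0.0002241009 + 0.00056644) = 0.02812.
z* for 99% confidence is 2.576, so the margin of error is 2.576 × 0.02812 = 0.07244.
Point estimate p̂₁ − p̂₂ = 0.8470 − 0.5130 = 0.3340.
0.3340 ± 0.07244 → (0.262, 0.406).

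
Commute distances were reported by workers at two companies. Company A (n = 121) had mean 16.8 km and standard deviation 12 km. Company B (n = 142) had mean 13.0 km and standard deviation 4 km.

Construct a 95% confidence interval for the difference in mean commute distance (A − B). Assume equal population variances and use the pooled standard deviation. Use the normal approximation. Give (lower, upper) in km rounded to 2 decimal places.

Pooled variance s_p² = [120·12² + 141·4²] / (121+142−2) = 74.8506, so s_p = 8.6516.
SE_diff = s_p·√(1/n₁ + 1/n₂) = 8.6516·√(1/121 + 1/142) = 1.0704.
z* = 1.960; margin = 1.960 × 1.0704 = 2.0980.
Difference = 16.8 − 13.0 = 3.8000.
3.8000 ± 2.0980 → (1.70, 5.90).

(1.70, 5.90)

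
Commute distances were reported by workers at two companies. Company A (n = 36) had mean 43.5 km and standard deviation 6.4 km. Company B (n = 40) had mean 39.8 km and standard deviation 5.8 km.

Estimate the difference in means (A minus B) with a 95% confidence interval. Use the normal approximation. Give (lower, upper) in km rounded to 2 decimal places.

Per-group SEs: s₁/√n₁ = 6.4/√36 = 1.0667, s₂/√n₂ = 5.8/√40 = 0.9171.
Unpooled SE of the difference: √(1.13784889 + 0.84107241) = 1.4067.
Margin of error = z* · SE = 1.960 × 1.4067 = 2.7571.
x̄₁ − x̄₂ = 43.5 − 39.8 = 3.7000.
CI: 3.7000 ± 2.7571 = (0.94, 6.46).

(0.94, 6.46)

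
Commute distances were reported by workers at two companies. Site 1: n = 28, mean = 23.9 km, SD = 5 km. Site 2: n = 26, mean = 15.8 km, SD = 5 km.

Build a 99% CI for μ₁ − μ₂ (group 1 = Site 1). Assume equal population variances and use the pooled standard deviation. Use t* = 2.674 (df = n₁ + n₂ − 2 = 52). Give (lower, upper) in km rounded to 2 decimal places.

s_p = √[((n₁−1)s₁² + (n₂−1)s₂²)/(n₁+n₂−2)] = √[(27·5² + 25·5²)/52] = 5.0000.
SE = 5.0000·√(1/28 + 1/26) = 1.3618.
With t* = 2.674, margin = 2.674 × 1.3618 = 3.6415.
x̄₁ − x̄₂ = 23.9 − 15.8 = 8.1000; interval 8.1000 ± 3.6415 = (4.46, 11.74).

(4.46, 11.74)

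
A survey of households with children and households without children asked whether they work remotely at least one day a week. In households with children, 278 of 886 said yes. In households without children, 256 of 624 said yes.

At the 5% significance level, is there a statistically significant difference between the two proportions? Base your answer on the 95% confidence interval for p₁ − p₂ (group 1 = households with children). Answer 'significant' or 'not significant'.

significant

First, p̂₁ = 278/886 = 0.3138; p̂₂ = 256/624 = 0.4103.
The two standard errors are √(0.3138×0.6862/886) = 0.01559 and √(0.4103×0.5897/624) = 0.01969.
Because the samples are independent, SE_diff = √(0.01559² + 0.01969²) = 0.02511.
Using z* = 1.960 for 95%, ME = 1.960 × 0.02511 = 0.04922.
p̂₁ − p̂₂ = -0.0965; interval -0.0965 ± 0.04922 gives (-0.14572, -0.04728).
The interval (-0.14572, -0.04728) does not contain 0, so the difference is significant.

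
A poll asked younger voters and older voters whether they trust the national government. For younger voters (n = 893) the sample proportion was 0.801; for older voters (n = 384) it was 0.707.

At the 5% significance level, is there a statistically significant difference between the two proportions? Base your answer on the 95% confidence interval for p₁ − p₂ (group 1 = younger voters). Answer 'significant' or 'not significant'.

significant

Each SE is √(p̂(1−p̂)/n): √(0.8010·0.1990/893) = 0.01336 and √(0.7070·0.2930/384) = 0.02323.
SE(p̂₁ − p̂₂) = √(SE₁² + SE₂²) = √(0.0001784896 + 0.0005396329) = 0.02680, since the two samples are independent.
At 95% confidence z* = 1.960; margin = 1.960 × 0.02680 = 0.05253.
The difference is 0.8010 − 0.7070 = 0.0940, so the interval is 0.0940 ± 0.05253 = (0.04147, 0.14653).
The interval (0.04147, 0.14653) does not contain 0, so the difference is significant.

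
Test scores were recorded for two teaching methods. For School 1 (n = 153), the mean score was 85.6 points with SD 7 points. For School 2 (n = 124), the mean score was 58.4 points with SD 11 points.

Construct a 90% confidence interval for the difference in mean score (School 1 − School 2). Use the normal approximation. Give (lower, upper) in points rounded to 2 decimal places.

(25.33, 29.07)

SE₁ = s₁/√n₁ = 7/√153 = 0.5659; SE₂ = 11/√124 = 0.9878.
Independent samples, unequal variances: SE_diff = √(SE₁² + SE₂²) = √(0.32024281 + 0.97574884) = 1.1384.
z* = 1.645, so margin of error = 1.645 × 1.1384 = 1.8727.
Difference in means = 85.6 − 58.4 = 27.2000.
27.2000 ± 1.8727 → (25.33, 29.07).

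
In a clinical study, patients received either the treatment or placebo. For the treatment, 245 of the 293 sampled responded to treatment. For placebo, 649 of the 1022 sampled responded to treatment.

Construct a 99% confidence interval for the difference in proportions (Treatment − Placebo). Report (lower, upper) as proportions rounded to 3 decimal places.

p̂₁ = 245/293 = 0.8362 and p̂₂ = 649/1022 = 0.6350.
SE₁ = √(p̂₁(1−p̂₁)/n₁) = √(0.8362·0.1638/293) = 0.02162; SE₂ = √(0.6350·0.3650/1022) = 0.01506.
Independent samples: SE of the difference = √(SE₁² + SE₂²) = √(0.0004674244 + 0.0002268036) = 0.02635.
z* for 99% confidence is 2.576, so the margin of error is 2.576 × 0.02635 = 0.06788.
Point estimate p̂₁ − p̂₂ = 0.8362 − 0.6350 = 0.2012.
0.2012 ± 0.06788 → (0.133, 0.269).

(0.133, 0.269)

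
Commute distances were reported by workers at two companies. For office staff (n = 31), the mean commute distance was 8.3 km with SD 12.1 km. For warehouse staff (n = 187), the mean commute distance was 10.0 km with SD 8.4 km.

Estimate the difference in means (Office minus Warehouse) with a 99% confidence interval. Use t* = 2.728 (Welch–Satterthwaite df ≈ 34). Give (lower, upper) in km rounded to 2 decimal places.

(-7.86, 4.46)

SE₁ = s₁/√n₁ = 12.1/√31 = 2.1732; SE₂ = 8.4/√187 = 0.6143.
Independent samples, unequal variances: SE_diff = √(SE₁² + SE₂²) = √(4.72279824 + 0.37736449) = 2.2584.
t* = 2.728, so margin of error = 2.728 × 2.2584 = 6.1609.
Difference in means = 8.3 − 10.0 = -1.7000.
-1.7000 ± 6.1609 → (-7.86, 4.46).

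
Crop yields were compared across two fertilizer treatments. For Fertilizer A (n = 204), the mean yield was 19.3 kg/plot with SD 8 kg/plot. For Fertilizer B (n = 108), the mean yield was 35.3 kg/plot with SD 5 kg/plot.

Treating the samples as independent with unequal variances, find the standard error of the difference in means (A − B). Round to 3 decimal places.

Per-group SEs: s₁/√n₁ = 8/√204 = 0.5601, s₂/√n₂ = 5/√108 = 0.4811.
Unpooled SE of the difference: √(0.31371201 + 0.23145721) = 0.7384.

0.738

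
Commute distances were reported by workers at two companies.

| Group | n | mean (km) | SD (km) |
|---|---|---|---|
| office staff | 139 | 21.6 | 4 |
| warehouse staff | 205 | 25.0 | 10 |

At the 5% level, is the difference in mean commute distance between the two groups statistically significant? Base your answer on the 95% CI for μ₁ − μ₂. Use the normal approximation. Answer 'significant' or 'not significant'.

SE₁ = s₁/√n₁ = 4/√139 = 0.3393; SE₂ = 10/√205 = 0.6984.
Independent samples, unequal variances: SE_diff = √(SE₁² + SE₂²) = √(0.11512449 + 0.48776256) = 0.7765.
z* = 1.960, so margin of error = 1.960 × 0.7765 = 1.5219.
Difference in means = 21.6 − 25.0 = -3.4000.
-3.4000 ± 1.5219 → (-4.9219, -1.8781).
The interval (-4.9219, -1.8781) does not contain 0, so the difference is significant.

significant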